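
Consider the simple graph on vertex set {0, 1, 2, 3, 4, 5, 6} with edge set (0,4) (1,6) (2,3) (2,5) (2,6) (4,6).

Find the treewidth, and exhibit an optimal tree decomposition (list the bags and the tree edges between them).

Treewidth 1.
One such decomposition:
Bags: B1 = {2, 6}  B2 = {2, 3}  B3 = {4, 6}  B4 = {0, 4}  B5 = {2, 5}  B6 = {1, 6}
Tree: B1–B2, B1–B3, B3–B4, B1–B5, B3–B6

The largest bag has 2 vertices, giving width 1; this decomposition certifies tw(G) ≤ 1. G has an edge, so its treewidth is at least 1. Therefore the treewidth is 1.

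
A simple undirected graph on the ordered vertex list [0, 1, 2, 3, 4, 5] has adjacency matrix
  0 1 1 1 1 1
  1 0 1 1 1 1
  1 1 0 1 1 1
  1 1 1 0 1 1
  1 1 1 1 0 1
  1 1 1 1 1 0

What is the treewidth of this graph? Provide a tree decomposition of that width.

Treewidth 5.
One such decomposition:
Bags: B1 = {0, 1, 2, 3, 4, 5}
Tree: (single bag)

A single bag containing all 6 vertices is trivially a valid decomposition of width 5. For the lower bound, the 6 vertices {0, 1, 2, 3, 4, 5} are pairwise adjacent, and any tree decomposition puts a clique entirely inside one bag — forcing width ≥ 5. The upper and lower bounds meet at 5, so that is the treewidth.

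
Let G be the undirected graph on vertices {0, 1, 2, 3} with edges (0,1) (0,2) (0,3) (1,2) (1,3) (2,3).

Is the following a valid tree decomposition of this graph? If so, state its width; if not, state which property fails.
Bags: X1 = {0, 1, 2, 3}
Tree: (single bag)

Every vertex of G appears in some bag (union = {0, 1, 2, 3}); every edge is covered by a bag; and for each vertex v the set of bags containing v is connected in the bag tree. The decomposition is therefore valid. The largest bag has 4 vertices, so the width is 3.

Yes; width 3.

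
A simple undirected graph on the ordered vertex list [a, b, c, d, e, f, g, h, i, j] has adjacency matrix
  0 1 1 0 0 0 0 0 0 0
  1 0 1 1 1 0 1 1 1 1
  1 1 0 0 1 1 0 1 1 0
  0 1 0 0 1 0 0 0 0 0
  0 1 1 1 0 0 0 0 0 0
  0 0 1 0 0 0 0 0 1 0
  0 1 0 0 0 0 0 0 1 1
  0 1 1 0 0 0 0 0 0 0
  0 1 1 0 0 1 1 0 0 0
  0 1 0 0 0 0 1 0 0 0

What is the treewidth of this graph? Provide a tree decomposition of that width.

The largest bag has 3 vertices, giving width 2; this decomposition certifies tw(G) ≤ 2. For the lower bound, the 3 vertices {c, f, i} are pairwise adjacent, and any tree decomposition puts a clique entirely inside one bag — forcing width ≥ 2. The upper and lower bounds meet at 2, so that is the treewidth.

Treewidth 2.
Bags: B1 = {b, c, h}  B2 = {b, c, e}  B3 = {a, b, c}  B4 = {b, c, i}  B5 = {c, f, i}  B6 = {b, g, i}  B7 = {b, g, j}  B8 = {b, d, e}
Tree: B1–B2, B1–B3, B1–B4, B4–B5, B4–B6, B6–B7, B2–B8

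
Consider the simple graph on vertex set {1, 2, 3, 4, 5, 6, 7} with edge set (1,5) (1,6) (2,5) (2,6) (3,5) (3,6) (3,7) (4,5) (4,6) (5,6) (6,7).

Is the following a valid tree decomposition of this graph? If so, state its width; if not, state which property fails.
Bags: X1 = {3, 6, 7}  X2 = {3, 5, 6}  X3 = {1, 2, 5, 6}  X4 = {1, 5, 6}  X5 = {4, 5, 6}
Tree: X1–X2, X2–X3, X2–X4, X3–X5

A tree decomposition must satisfy three properties: every vertex lies in some bag; for every edge, both endpoints lie together in some bag; and for every vertex, the bags containing it form a connected subtree. Here bags containing vertex 1 are not connected in the tree, so the decomposition is invalid.

No — bags containing vertex 1 are not connected in the tree.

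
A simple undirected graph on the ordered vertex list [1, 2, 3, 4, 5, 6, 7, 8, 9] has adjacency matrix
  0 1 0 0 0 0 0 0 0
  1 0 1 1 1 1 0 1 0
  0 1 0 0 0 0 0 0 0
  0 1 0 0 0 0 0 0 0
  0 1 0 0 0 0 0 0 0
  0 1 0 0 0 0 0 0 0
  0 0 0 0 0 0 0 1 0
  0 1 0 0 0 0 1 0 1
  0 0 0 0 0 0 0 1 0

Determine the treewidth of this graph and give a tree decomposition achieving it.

Treewidth 1.
One optimal decomposition is:
Bags: B1 = {2, 8}  B2 = {2, 5}  B3 = {8, 9}  B4 = {2, 3}  B5 = {2, 4}  B6 = {2, 6}  B7 = {1, 2}  B8 = {7, 8}
Tree: B1–B2, B1–B3, B2–B4, B2–B5, B2–B6, B4–B7, B1–B8

Each bag holds 2 vertices, so the decomposition has width 1, which upper-bounds the treewidth. Any graph with an edge has treewidth ≥ 1, and G has the edge 8–2. The upper and lower bounds meet at 1, so that is the treewidth.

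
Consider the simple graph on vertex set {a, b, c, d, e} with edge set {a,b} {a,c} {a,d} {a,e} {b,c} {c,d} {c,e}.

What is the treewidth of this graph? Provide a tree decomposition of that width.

Each bag holds 3 vertices, so the decomposition has width 2, which upper-bounds the treewidth. On the other hand G contains the 3-clique {a, c, d}. A clique must lie in a single bag of any decomposition, so no decomposition can have width below 2. Hence tw(G) = 2 exactly.

Treewidth 2.
Bags: B1 = {a, b, c}  B2 = {a, c, d}  B3 = {a, c, e}
Tree: B1–B2, B1–B3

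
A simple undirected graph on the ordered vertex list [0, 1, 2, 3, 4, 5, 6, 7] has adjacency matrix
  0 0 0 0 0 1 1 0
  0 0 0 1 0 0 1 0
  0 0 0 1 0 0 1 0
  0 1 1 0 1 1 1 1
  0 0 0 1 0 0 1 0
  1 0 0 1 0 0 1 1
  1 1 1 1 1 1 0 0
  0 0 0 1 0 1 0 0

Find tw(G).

A width-2 tree decomposition is:
Bags: B1 = {2, 3, 6}  B2 = {3, 4, 6}  B3 = {3, 5, 6}  B4 = {3, 5, 7}  B5 = {0, 5, 6}  B6 = {1, 3, 6}
Tree: B1–B2, B2–B3, B3–B4, B3–B5, B1–B6
The largest bag has 3 vertices, giving width 2; this decomposition certifies tw(G) ≤ 2. On the other hand G contains the 3-clique {0, 5, 6}. A clique must lie in a single bag of any decomposition, so no decomposition can have width below 2. Combining the bounds, tw(G) = 2.

2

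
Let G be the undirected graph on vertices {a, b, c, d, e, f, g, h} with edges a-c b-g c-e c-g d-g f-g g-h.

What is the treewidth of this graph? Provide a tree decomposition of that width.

Treewidth 1.
One optimal decomposition is:
Bags: B1 = {a, c}  B2 = {c, g}  B3 = {d, g}  B4 = {b, g}  B5 = {c, e}  B6 = {g, h}  B7 = {f, g}
Tree: B1–B2, B2–B3, B2–B4, B1–B5, B4–B6, B4–B7

The largest bag has 2 vertices, giving width 1; this decomposition certifies tw(G) ≤ 1. Since G has at least one edge (e.g. c–a), it is not an edgeless graph, so tw(G) ≥ 1. The upper and lower bounds meet at 1, so that is the treewidth.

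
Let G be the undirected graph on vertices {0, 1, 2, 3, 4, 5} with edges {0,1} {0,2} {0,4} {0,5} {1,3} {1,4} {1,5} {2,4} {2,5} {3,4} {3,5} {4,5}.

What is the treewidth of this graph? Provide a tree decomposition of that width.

Treewidth 3.
One optimal decomposition is:
Bags: B1 = {0, 2, 4, 5}  B2 = {0, 1, 4, 5}  B3 = {1, 3, 4, 5}
Tree: B1–B2, B2–B3

The largest bag has 4 vertices, giving width 3; this decomposition certifies tw(G) ≤ 3. Conversely, {0, 1, 4, 5} is a clique of size 4, and the vertices of any clique must share a bag in every tree decomposition; so some bag has ≥ 4 vertices and tw(G) ≥ 3. Therefore the treewidth is 3.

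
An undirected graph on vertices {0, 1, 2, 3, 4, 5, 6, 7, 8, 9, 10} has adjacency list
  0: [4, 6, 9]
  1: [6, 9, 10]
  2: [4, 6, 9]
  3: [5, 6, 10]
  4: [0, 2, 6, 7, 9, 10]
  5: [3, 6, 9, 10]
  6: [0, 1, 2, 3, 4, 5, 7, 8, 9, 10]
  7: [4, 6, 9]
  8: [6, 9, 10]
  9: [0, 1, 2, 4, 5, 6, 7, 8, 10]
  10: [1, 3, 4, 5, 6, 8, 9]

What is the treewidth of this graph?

A width-3 tree decomposition is:
Bags: B1 = {5, 6, 9, 10}  B2 = {1, 6, 9, 10}  B3 = {4, 6, 9, 10}  B4 = {4, 6, 7, 9}  B5 = {6, 8, 9, 10}  B6 = {0, 4, 6, 9}  B7 = {2, 4, 6, 9}  B8 = {3, 5, 6, 10}
Tree: B1–B2, B2–B3, B3–B4, B3–B5, B3–B6, B3–B7, B1–B8
Each bag holds 4 vertices, so the decomposition has width 3, which upper-bounds the treewidth. On the other hand G contains the 4-clique {6, 8, 9, 10}. A clique must lie in a single bag of any decomposition, so no decomposition can have width below 3. Combining the bounds, tw(G) = 3.

3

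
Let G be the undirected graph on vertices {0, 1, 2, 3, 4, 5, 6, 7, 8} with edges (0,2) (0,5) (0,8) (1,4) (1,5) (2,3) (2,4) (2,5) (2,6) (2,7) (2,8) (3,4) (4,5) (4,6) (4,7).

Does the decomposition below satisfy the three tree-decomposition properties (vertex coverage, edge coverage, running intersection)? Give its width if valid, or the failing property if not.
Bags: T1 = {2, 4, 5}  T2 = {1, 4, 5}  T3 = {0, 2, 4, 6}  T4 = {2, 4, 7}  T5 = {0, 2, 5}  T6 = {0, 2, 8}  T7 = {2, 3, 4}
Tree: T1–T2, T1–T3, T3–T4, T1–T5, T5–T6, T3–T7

A tree decomposition must satisfy three properties: every vertex lies in some bag; for every edge, both endpoints lie together in some bag; and for every vertex, the bags containing it form a connected subtree. Here bags containing vertex 0 are not connected in the tree, so the decomposition is invalid.

No — bags containing vertex 0 are not connected in the tree.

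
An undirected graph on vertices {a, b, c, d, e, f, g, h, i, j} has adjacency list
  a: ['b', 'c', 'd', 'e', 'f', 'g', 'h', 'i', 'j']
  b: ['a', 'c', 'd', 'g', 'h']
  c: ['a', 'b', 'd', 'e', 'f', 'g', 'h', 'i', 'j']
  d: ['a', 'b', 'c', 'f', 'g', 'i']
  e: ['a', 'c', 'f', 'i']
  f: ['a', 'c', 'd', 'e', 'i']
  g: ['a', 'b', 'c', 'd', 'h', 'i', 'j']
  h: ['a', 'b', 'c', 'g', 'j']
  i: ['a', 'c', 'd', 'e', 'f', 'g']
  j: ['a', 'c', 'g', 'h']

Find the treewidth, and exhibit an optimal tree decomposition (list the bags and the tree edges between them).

Treewidth 4.
One optimal decomposition is:
Bags: B1 = {a, c, d, f, i}  B2 = {a, c, d, g, i}  B3 = {a, c, e, f, i}  B4 = {a, b, c, d, g}  B5 = {a, b, c, g, h}  B6 = {a, c, g, h, j}
Tree: B1–B2, B1–B3, B2–B4, B4–B5, B5–B6

Every bag has size at most 5, so the width is 5 − 1 = 4 and tw(G) ≤ 4. On the other hand G contains the 5-clique {a, b, c, d, g}. A clique must lie in a single bag of any decomposition, so no decomposition can have width below 4. Combining the bounds, tw(G) = 4.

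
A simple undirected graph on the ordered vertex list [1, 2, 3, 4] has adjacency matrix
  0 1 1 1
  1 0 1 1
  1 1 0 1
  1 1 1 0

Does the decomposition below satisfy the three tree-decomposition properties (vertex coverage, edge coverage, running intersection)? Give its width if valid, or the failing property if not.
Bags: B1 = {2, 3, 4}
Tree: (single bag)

A tree decomposition must satisfy three properties: every vertex lies in some bag; for every edge, both endpoints lie together in some bag; and for every vertex, the bags containing it form a connected subtree. Here vertex 1 appears in no bag, so the decomposition is invalid.

No — vertex 1 appears in no bag.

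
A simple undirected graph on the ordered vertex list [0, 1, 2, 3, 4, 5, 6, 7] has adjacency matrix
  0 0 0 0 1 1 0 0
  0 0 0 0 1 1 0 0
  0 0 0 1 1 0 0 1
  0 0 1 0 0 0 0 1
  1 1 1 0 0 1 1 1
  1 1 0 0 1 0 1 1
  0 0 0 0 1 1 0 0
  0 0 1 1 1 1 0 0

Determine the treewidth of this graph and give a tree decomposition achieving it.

Each bag holds 3 vertices, so the decomposition has width 2, which upper-bounds the treewidth. Conversely, {2, 3, 7} is a clique of size 3, and the vertices of any clique must share a bag in every tree decomposition; so some bag has ≥ 3 vertices and tw(G) ≥ 2. Hence tw(G) = 2 exactly.

Treewidth 2.
Bags: B1 = {2, 4, 7}  B2 = {4, 5, 7}  B3 = {1, 4, 5}  B4 = {4, 5, 6}  B5 = {2, 3, 7}  B6 = {0, 4, 5}
Tree: B1–B2, B2–B3, B3–B4, B1–B5, B4–B6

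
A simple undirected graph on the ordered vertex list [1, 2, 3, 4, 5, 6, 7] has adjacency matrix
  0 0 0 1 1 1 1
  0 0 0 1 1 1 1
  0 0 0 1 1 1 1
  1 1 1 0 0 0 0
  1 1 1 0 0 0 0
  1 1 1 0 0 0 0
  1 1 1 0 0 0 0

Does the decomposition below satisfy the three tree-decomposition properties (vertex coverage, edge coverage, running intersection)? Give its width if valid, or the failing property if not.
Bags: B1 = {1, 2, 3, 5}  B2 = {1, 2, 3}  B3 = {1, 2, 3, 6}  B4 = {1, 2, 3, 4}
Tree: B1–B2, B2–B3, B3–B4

A tree decomposition must satisfy three properties: every vertex lies in some bag; for every edge, both endpoints lie together in some bag; and for every vertex, the bags containing it form a connected subtree. Here vertex 7 appears in no bag, so the decomposition is invalid.

No — vertex 7 appears in no bag.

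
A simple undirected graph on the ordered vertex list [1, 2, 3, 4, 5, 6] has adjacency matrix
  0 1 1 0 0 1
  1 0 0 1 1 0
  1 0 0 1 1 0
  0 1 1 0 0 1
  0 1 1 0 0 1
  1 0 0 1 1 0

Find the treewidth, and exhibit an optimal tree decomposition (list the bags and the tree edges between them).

Treewidth 3.
Bags: B1 = {1, 2, 4, 5}  B2 = {1, 3, 4, 5}  B3 = {1, 4, 5, 6}
Tree: B1–B2, B2–B3

Each bag holds 4 vertices, so the decomposition has width 3, which upper-bounds the treewidth. For the lower bound: the 4 vertex sets {2,4}, {1,3}, {5}, {6} are disjoint, each induces a connected subgraph, and every pair is joined by at least one edge of G. Contracting each set to a single vertex therefore yields K_{4} as a minor, and since treewidth is minor-monotone, tw(G) ≥ tw(K_{4}) = 3. Hence tw(G) = 3 exactly.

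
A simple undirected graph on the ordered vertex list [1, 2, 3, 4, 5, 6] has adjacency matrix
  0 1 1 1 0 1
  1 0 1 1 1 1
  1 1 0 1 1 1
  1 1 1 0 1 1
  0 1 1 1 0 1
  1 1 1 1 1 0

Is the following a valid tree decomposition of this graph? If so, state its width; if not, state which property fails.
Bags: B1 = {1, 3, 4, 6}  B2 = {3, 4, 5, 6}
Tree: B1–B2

A tree decomposition must satisfy three properties: every vertex lies in some bag; for every edge, both endpoints lie together in some bag; and for every vertex, the bags containing it form a connected subtree. Here vertex 2 appears in no bag, so the decomposition is invalid.

No — vertex 2 appears in no bag.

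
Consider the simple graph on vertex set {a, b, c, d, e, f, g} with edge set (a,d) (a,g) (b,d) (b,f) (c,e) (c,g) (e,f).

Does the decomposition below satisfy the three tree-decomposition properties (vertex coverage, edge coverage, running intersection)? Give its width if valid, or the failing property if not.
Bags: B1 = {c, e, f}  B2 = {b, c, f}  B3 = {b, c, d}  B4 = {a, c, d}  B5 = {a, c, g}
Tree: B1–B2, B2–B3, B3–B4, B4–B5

Yes; width 2.

Vertex coverage: the bags together contain {a, b, c, d, e, f, g}, the full vertex set. Edge coverage: each edge of G has both endpoints in at least one bag. Running intersection: for every vertex, the bags containing it form a connected subtree. All three properties hold, so this is a valid tree decomposition of width max|bag| − 1 = 2, and hence tw(G) ≤ 2.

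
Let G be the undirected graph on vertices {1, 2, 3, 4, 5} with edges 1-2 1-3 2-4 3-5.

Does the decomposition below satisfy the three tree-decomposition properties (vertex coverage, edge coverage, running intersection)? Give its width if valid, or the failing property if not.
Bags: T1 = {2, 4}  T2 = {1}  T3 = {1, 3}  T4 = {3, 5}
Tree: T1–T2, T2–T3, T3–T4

A tree decomposition must satisfy three properties: every vertex lies in some bag; for every edge, both endpoints lie together in some bag; and for every vertex, the bags containing it form a connected subtree. Here edge (2,1) lies in no bag, so the decomposition is invalid.

No — edge (2,1) lies in no bag.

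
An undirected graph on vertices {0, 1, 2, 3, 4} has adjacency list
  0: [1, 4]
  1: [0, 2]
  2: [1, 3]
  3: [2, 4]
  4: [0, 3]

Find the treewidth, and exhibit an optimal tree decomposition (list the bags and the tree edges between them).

Treewidth 2.
One such decomposition:
Bags: B1 = {0, 1, 4}  B2 = {1, 3, 4}  B3 = {1, 2, 3}
Tree: B1–B2, B2–B3

The largest bag has 3 vertices, giving width 2; this decomposition certifies tw(G) ≤ 2. For the lower bound, G contains the cycle 1–0–4–3–2–1, so G is not a forest; only forests have treewidth ≤ 1, hence tw(G) ≥ 2. Combining the bounds, tw(G) = 2.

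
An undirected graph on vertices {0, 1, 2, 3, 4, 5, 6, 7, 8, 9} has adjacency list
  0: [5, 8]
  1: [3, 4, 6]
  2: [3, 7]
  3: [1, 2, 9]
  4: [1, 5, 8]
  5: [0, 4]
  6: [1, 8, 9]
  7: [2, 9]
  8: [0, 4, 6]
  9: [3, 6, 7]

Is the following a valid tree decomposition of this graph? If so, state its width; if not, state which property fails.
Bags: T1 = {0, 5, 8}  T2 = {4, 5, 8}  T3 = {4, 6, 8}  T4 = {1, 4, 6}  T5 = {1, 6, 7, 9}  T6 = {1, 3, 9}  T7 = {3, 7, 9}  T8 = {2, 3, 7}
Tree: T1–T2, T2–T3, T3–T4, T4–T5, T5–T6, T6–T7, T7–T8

No — bags containing vertex 7 are not connected in the tree.

A tree decomposition must satisfy three properties: every vertex lies in some bag; for every edge, both endpoints lie together in some bag; and for every vertex, the bags containing it form a connected subtree. Here bags containing vertex 7 are not connected in the tree, so the decomposition is invalid.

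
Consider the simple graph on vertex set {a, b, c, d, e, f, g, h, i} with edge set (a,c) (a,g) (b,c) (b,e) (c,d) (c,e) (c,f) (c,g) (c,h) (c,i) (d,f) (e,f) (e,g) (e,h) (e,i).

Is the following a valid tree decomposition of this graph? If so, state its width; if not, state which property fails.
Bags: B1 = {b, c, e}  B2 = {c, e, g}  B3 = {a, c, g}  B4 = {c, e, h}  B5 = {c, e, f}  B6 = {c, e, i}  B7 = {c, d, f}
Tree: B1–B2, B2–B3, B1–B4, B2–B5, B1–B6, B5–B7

Every vertex of G appears in some bag (union = {a, b, c, d, e, f, g, h, i}); every edge is covered by a bag; and for each vertex v the set of bags containing v is connected in the bag tree. The decomposition is therefore valid. The largest bag has 3 vertices, so the width is 2.

Yes; width 2.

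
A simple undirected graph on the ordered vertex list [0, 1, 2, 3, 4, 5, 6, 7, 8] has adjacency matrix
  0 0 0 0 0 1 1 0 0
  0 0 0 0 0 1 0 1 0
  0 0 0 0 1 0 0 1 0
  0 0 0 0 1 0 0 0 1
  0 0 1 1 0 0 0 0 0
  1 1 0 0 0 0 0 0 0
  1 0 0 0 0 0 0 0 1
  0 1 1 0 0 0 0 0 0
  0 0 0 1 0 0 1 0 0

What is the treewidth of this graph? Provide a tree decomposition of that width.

Treewidth 2.
One optimal decomposition is:
Bags: B1 = {1, 2, 7}  B2 = {1, 2, 4}  B3 = {1, 3, 4}  B4 = {1, 3, 8}  B5 = {1, 6, 8}  B6 = {0, 1, 6}  B7 = {0, 1, 5}
Tree: B1–B2, B2–B3, B3–B4, B4–B5, B5–B6, B6–B7

Every bag has size at most 3, so the width is 3 − 1 = 2 and tw(G) ≤ 2. Since 1–7–2–4–3–8–6–0–5–1 is a cycle in G, G is not acyclic. Forests are exactly the graphs of treewidth ≤ 1, so tw(G) ≥ 2. Therefore the treewidth is 2.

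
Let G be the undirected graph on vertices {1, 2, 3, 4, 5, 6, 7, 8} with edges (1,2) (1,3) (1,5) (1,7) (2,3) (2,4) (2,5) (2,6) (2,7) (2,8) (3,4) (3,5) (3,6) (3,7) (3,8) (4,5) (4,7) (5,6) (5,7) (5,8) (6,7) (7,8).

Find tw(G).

A width-4 tree decomposition is:
Bags: B1 = {2, 3, 5, 6, 7}  B2 = {2, 3, 5, 7, 8}  B3 = {1, 2, 3, 5, 7}  B4 = {2, 3, 4, 5, 7}
Tree: B1–B2, B1–B3, B3–B4
Each bag holds 5 vertices, so the decomposition has width 4, which upper-bounds the treewidth. For the lower bound, the 5 vertices {2, 3, 5, 7, 8} are pairwise adjacent, and any tree decomposition puts a clique entirely inside one bag — forcing width ≥ 4. Therefore the treewidth is 4.

4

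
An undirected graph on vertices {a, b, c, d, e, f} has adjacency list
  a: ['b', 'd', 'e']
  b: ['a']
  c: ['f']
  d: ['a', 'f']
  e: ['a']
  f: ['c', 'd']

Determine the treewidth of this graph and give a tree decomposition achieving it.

Treewidth 1.
One optimal decomposition is:
Bags: B1 = {a, e}  B2 = {a, b}  B3 = {a, d}  B4 = {d, f}  B5 = {c, f}
Tree: B1–B2, B1–B3, B3–B4, B4–B5

Each bag holds 2 vertices, so the decomposition has width 1, which upper-bounds the treewidth. Any graph with an edge has treewidth ≥ 1, and G has the edge a–e. Combining the bounds, tw(G) = 1.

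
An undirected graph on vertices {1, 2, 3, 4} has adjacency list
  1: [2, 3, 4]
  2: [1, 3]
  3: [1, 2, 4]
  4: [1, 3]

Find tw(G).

2

A width-2 tree decomposition is:
Bags: B1 = {1, 3, 4}  B2 = {1, 2, 3}
Tree: B1–B2
Each bag holds 3 vertices, so the decomposition has width 2, which upper-bounds the treewidth. Conversely, {1, 2, 3} is a clique of size 3, and the vertices of any clique must share a bag in every tree decomposition; so some bag has ≥ 3 vertices and tw(G) ≥ 2. Combining the bounds, tw(G) = 2.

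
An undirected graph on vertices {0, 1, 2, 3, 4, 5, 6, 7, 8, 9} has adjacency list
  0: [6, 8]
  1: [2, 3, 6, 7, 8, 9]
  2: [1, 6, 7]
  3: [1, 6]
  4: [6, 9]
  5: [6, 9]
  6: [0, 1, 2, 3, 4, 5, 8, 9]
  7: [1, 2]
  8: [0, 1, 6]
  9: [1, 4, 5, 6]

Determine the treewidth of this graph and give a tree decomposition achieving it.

Treewidth 2.
One such decomposition:
Bags: B1 = {1, 6, 9}  B2 = {4, 6, 9}  B3 = {1, 2, 6}  B4 = {1, 2, 7}  B5 = {1, 6, 8}  B6 = {1, 3, 6}  B7 = {5, 6, 9}  B8 = {0, 6, 8}
Tree: B1–B2, B1–B3, B3–B4, B3–B5, B1–B6, B2–B7, B5–B8

Each bag holds 3 vertices, so the decomposition has width 2, which upper-bounds the treewidth. For the lower bound, the 3 vertices {0, 6, 8} are pairwise adjacent, and any tree decomposition puts a clique entirely inside one bag — forcing width ≥ 2. Hence tw(G) = 2 exactly.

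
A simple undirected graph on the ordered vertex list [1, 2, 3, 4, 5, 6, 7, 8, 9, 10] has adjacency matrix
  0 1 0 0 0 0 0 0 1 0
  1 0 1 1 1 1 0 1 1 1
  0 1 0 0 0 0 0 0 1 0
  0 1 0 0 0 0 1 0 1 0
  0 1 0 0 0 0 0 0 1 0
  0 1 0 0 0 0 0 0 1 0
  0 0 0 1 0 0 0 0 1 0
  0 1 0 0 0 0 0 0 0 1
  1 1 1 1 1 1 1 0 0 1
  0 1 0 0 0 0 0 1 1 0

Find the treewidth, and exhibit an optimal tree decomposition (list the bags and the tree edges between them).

The largest bag has 3 vertices, giving width 2; this decomposition certifies tw(G) ≤ 2. Conversely, {2, 8, 10} is a clique of size 3, and the vertices of any clique must share a bag in every tree decomposition; so some bag has ≥ 3 vertices and tw(G) ≥ 2. The upper and lower bounds meet at 2, so that is the treewidth.

Treewidth 2.
Bags: B1 = {2, 6, 9}  B2 = {2, 4, 9}  B3 = {2, 9, 10}  B4 = {1, 2, 9}  B5 = {2, 8, 10}  B6 = {4, 7, 9}  B7 = {2, 5, 9}  B8 = {2, 3, 9}
Tree: B1–B2, B1–B3, B2–B4, B3–B5, B2–B6, B4–B7, B4–B8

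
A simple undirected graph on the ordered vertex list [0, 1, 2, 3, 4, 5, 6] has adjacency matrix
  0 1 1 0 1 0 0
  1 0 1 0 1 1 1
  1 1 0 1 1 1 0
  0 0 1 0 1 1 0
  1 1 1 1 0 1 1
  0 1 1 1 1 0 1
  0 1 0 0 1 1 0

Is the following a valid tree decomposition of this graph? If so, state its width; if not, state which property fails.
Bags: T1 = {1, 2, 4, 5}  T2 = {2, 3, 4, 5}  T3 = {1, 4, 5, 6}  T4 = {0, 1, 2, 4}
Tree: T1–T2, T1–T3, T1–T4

Yes; width 3.

Checking the three conditions: (i) the bags cover all of {0, 1, 2, 3, 4, 5, 6}; (ii) for each edge, some bag contains both endpoints; (iii) the bags containing any fixed vertex form a subtree. All hold, so the decomposition is valid with width 4 − 1 = 3.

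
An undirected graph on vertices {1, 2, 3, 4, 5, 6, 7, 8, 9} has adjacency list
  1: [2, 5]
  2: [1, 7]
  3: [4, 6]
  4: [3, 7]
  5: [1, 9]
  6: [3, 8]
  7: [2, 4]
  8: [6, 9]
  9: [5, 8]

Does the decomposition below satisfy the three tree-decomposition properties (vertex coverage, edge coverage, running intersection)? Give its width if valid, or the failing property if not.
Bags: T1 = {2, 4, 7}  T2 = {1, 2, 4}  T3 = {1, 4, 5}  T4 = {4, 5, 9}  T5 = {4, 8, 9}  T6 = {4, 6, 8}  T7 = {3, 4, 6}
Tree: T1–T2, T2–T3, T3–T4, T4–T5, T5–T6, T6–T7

Yes; width 2.

Checking the three conditions: (i) the bags cover all of {1, 2, 3, 4, 5, 6, 7, 8, 9}; (ii) for each edge, some bag contains both endpoints; (iii) the bags containing any fixed vertex form a subtree. All hold, so the decomposition is valid with width 3 − 1 = 2.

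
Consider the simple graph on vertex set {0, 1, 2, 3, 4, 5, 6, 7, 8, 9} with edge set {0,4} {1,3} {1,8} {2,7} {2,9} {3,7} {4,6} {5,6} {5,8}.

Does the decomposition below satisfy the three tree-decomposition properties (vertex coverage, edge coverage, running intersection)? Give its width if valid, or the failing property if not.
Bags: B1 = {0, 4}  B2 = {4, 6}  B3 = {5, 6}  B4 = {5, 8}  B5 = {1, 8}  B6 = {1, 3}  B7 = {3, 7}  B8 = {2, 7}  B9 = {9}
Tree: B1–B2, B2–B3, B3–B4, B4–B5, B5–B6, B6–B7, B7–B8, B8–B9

A tree decomposition must satisfy three properties: every vertex lies in some bag; for every edge, both endpoints lie together in some bag; and for every vertex, the bags containing it form a connected subtree. Here edge (2,9) lies in no bag, so the decomposition is invalid.

No — edge (2,9) lies in no bag.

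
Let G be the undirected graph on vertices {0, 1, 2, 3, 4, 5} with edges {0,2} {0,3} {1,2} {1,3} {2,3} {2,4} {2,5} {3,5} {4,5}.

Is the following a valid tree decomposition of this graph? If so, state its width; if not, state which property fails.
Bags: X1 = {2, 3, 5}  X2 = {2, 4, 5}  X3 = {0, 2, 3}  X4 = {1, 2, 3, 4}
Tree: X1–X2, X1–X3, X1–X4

No — bags containing vertex 4 are not connected in the tree.

A tree decomposition must satisfy three properties: every vertex lies in some bag; for every edge, both endpoints lie together in some bag; and for every vertex, the bags containing it form a connected subtree. Here bags containing vertex 4 are not connected in the tree, so the decomposition is invalid.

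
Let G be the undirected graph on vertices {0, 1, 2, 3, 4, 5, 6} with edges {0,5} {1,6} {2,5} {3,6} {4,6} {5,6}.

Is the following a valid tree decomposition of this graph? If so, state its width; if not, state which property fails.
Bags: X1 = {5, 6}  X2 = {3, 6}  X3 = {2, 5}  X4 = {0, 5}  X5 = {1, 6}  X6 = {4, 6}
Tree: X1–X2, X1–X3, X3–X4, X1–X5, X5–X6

Vertex coverage: the bags together contain {0, 1, 2, 3, 4, 5, 6}, the full vertex set. Edge coverage: each edge of G has both endpoints in at least one bag. Running intersection: for every vertex, the bags containing it form a connected subtree. All three properties hold, so this is a valid tree decomposition of width max|bag| − 1 = 1, and hence tw(G) ≤ 1.

Yes; width 1.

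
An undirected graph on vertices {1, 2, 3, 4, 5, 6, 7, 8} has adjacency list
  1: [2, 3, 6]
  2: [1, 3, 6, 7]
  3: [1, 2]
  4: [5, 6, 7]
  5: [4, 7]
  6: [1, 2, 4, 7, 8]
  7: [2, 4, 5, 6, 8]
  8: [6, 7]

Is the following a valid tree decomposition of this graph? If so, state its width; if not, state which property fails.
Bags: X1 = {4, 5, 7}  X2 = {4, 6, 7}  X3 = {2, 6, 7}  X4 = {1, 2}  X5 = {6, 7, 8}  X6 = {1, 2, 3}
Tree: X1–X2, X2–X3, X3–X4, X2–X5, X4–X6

A tree decomposition must satisfy three properties: every vertex lies in some bag; for every edge, both endpoints lie together in some bag; and for every vertex, the bags containing it form a connected subtree. Here edge (6,1) lies in no bag, so the decomposition is invalid.

No — edge (6,1) lies in no bag.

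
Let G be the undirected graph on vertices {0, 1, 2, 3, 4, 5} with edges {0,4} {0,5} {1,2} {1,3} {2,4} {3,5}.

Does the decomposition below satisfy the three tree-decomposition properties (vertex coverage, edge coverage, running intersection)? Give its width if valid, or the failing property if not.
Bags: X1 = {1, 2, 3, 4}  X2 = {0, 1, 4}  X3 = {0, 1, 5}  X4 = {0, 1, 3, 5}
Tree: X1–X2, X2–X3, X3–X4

No — bags containing vertex 3 are not connected in the tree.

A tree decomposition must satisfy three properties: every vertex lies in some bag; for every edge, both endpoints lie together in some bag; and for every vertex, the bags containing it form a connected subtree. Here bags containing vertex 3 are not connected in the tree, so the decomposition is invalid.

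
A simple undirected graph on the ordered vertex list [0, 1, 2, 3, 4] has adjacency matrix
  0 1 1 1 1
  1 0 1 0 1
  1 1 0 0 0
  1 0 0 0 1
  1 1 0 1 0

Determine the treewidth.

2

A width-2 tree decomposition is:
Bags: B1 = {0, 1, 2}  B2 = {0, 1, 4}  B3 = {0, 3, 4}
Tree: B1–B2, B2–B3
The largest bag has 3 vertices, giving width 2; this decomposition certifies tw(G) ≤ 2. Conversely, {0, 1, 2} is a clique of size 3, and the vertices of any clique must share a bag in every tree decomposition; so some bag has ≥ 3 vertices and tw(G) ≥ 2. Combining the bounds, tw(G) = 2.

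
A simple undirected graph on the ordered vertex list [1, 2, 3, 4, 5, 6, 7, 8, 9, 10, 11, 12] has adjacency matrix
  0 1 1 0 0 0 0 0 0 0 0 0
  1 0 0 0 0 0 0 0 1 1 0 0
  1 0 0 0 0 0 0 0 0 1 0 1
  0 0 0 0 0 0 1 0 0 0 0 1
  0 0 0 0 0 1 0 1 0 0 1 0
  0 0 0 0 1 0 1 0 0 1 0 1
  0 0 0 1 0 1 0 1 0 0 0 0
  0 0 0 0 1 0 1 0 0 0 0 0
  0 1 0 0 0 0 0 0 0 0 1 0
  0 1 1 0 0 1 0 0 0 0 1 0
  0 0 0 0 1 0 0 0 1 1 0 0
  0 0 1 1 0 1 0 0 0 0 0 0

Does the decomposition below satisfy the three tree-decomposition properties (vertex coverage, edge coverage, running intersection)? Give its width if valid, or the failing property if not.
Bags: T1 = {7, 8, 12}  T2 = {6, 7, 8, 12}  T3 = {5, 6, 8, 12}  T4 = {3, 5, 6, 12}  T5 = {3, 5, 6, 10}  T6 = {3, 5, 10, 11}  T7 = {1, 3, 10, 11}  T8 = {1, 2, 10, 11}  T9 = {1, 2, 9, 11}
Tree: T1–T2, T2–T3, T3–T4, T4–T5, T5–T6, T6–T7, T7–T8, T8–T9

No — vertex 4 appears in no bag.

A tree decomposition must satisfy three properties: every vertex lies in some bag; for every edge, both endpoints lie together in some bag; and for every vertex, the bags containing it form a connected subtree. Here vertex 4 appears in no bag, so the decomposition is invalid.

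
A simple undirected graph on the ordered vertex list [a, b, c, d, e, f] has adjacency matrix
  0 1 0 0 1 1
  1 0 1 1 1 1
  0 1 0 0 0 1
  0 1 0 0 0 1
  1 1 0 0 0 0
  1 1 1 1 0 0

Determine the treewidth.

2

A width-2 tree decomposition is:
Bags: B1 = {b, d, f}  B2 = {a, b, f}  B3 = {b, c, f}  B4 = {a, b, e}
Tree: B1–B2, B1–B3, B2–B4
The largest bag has 3 vertices, giving width 2; this decomposition certifies tw(G) ≤ 2. On the other hand G contains the 3-clique {a, b, e}. A clique must lie in a single bag of any decomposition, so no decomposition can have width below 2. Combining the bounds, tw(G) = 2.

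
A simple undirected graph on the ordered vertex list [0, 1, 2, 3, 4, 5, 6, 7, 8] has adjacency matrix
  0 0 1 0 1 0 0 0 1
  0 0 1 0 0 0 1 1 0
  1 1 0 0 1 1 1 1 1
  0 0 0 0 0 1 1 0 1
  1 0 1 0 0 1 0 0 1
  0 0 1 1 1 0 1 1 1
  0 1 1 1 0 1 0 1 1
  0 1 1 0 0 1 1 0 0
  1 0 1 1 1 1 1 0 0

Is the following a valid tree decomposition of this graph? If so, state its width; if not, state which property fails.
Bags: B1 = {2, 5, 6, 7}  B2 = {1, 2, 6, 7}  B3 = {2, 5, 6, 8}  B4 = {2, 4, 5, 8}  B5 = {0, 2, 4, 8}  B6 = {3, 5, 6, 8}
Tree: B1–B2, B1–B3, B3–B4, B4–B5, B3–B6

Every vertex of G appears in some bag (union = {0, 1, 2, 3, 4, 5, 6, 7, 8}); every edge is covered by a bag; and for each vertex v the set of bags containing v is connected in the bag tree. The decomposition is therefore valid. The largest bag has 4 vertices, so the width is 3.

Yes; width 3.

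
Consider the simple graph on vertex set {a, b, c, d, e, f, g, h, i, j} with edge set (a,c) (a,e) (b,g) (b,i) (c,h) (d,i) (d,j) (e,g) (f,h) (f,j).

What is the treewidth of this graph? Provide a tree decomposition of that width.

The largest bag has 3 vertices, giving width 2; this decomposition certifies tw(G) ≤ 2. The edges d–i–b–g–e–a–c–h–f–j–d form a cycle, so G is not a tree and its treewidth is at least 2. Combining the bounds, tw(G) = 2.

Treewidth 2.
Bags: B1 = {b, d, i}  B2 = {b, d, g}  B3 = {d, e, g}  B4 = {a, d, e}  B5 = {a, c, d}  B6 = {c, d, h}  B7 = {d, f, h}  B8 = {d, f, j}
Tree: B1–B2, B2–B3, B3–B4, B4–B5, B5–B6, B6–B7, B7–B8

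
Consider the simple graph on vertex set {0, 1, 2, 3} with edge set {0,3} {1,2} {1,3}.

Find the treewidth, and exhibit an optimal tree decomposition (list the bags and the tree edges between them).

Each bag holds 2 vertices, so the decomposition has width 1, which upper-bounds the treewidth. Any graph with an edge has treewidth ≥ 1, and G has the edge 0–3. The upper and lower bounds meet at 1, so that is the treewidth.

Treewidth 1.
One such decomposition:
Bags: B1 = {0, 3}  B2 = {1, 3}  B3 = {1, 2}
Tree: B1–B2, B2–B3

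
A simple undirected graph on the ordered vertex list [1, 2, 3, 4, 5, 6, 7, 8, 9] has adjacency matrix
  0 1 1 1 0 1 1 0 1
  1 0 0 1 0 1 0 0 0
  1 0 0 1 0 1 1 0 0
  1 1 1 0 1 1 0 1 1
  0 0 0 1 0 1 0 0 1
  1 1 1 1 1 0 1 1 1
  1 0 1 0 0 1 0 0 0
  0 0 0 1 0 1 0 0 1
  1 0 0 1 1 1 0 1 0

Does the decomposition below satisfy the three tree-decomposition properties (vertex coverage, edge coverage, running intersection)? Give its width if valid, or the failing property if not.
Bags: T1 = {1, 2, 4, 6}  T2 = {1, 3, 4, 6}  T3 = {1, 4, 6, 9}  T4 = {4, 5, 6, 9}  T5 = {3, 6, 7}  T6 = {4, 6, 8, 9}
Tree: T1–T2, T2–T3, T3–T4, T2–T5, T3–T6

No — edge (1,7) lies in no bag.

A tree decomposition must satisfy three properties: every vertex lies in some bag; for every edge, both endpoints lie together in some bag; and for every vertex, the bags containing it form a connected subtree. Here edge (1,7) lies in no bag, so the decomposition is invalid.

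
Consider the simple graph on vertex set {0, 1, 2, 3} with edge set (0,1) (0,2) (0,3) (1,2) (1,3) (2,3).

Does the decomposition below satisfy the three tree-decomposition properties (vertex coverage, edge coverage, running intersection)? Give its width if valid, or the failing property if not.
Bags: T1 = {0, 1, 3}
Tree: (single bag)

No — vertex 2 appears in no bag.

A tree decomposition must satisfy three properties: every vertex lies in some bag; for every edge, both endpoints lie together in some bag; and for every vertex, the bags containing it form a connected subtree. Here vertex 2 appears in no bag, so the decomposition is invalid.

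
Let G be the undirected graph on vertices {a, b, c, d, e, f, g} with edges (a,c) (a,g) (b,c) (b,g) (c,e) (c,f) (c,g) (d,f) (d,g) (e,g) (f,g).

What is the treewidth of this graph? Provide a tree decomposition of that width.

Treewidth 2.
One such decomposition:
Bags: B1 = {c, f, g}  B2 = {b, c, g}  B3 = {d, f, g}  B4 = {c, e, g}  B5 = {a, c, g}
Tree: B1–B2, B1–B3, B2–B4, B1–B5

Each bag holds 3 vertices, so the decomposition has width 2, which upper-bounds the treewidth. For the lower bound, the 3 vertices {d, f, g} are pairwise adjacent, and any tree decomposition puts a clique entirely inside one bag — forcing width ≥ 2. Hence tw(G) = 2 exactly.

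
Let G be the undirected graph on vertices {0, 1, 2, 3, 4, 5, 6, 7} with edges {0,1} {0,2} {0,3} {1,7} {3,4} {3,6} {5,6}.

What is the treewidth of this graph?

A width-1 tree decomposition is:
Bags: B1 = {3, 6}  B2 = {0, 3}  B3 = {5, 6}  B4 = {0, 2}  B5 = {0, 1}  B6 = {3, 4}  B7 = {1, 7}
Tree: B1–B2, B1–B3, B2–B4, B2–B5, B2–B6, B5–B7
Each bag holds 2 vertices, so the decomposition has width 1, which upper-bounds the treewidth. Any graph with an edge has treewidth ≥ 1, and G has the edge 6–3. Therefore the treewidth is 1.

1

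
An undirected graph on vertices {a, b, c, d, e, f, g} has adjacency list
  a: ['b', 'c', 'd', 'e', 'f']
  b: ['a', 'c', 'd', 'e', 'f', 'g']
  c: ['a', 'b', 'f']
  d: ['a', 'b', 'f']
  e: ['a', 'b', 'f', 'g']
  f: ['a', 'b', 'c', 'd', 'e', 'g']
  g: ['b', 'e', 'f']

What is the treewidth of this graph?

A width-3 tree decomposition is:
Bags: B1 = {a, b, e, f}  B2 = {a, b, d, f}  B3 = {a, b, c, f}  B4 = {b, e, f, g}
Tree: B1–B2, B2–B3, B1–B4
Each bag holds 4 vertices, so the decomposition has width 3, which upper-bounds the treewidth. Conversely, {b, e, f, g} is a clique of size 4, and the vertices of any clique must share a bag in every tree decomposition; so some bag has ≥ 4 vertices and tw(G) ≥ 3. Hence tw(G) = 3 exactly.

3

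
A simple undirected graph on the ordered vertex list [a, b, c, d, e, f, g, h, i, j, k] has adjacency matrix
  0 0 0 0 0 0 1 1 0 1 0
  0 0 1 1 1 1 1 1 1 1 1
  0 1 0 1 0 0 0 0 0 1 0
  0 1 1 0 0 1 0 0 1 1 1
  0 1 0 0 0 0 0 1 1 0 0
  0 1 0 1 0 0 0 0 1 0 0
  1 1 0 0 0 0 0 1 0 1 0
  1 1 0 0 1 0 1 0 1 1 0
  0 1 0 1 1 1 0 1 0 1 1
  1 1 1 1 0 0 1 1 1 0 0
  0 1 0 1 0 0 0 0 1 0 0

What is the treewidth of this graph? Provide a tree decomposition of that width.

Treewidth 3.
Bags: B1 = {b, g, h, j}  B2 = {b, h, i, j}  B3 = {b, d, i, j}  B4 = {b, d, f, i}  B5 = {b, e, h, i}  B6 = {b, d, i, k}  B7 = {b, c, d, j}  B8 = {a, g, h, j}
Tree: B1–B2, B2–B3, B3–B4, B2–B5, B4–B6, B3–B7, B1–B8

Every bag has size at most 4, so the width is 4 − 1 = 3 and tw(G) ≤ 3. On the other hand G contains the 4-clique {a, g, h, j}. A clique must lie in a single bag of any decomposition, so no decomposition can have width below 3. Combining the bounds, tw(G) = 3.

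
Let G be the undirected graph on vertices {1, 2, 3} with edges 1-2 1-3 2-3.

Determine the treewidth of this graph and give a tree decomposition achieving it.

Treewidth 2.
One such decomposition:
Bags: B1 = {1, 2, 3}
Tree: (single bag)

With just one bag of size 3, the width is 3 − 1 = 2, so tw(G) ≤ 2. On the other hand G contains the 3-clique {1, 2, 3}. A clique must lie in a single bag of any decomposition, so no decomposition can have width below 2. Therefore the treewidth is 2.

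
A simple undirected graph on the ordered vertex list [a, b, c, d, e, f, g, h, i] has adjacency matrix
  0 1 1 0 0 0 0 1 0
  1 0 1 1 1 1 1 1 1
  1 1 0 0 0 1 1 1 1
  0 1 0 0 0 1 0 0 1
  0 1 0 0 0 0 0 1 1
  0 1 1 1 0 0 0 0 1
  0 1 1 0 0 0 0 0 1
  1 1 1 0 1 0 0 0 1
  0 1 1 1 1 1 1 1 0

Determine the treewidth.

3

A width-3 tree decomposition is:
Bags: B1 = {b, c, g, i}  B2 = {b, c, h, i}  B3 = {a, b, c, h}  B4 = {b, c, f, i}  B5 = {b, e, h, i}  B6 = {b, d, f, i}
Tree: B1–B2, B2–B3, B1–B4, B2–B5, B4–B6
Each bag holds 4 vertices, so the decomposition has width 3, which upper-bounds the treewidth. For the lower bound, the 4 vertices {a, b, c, h} are pairwise adjacent, and any tree decomposition puts a clique entirely inside one bag — forcing width ≥ 3. Therefore the treewidth is 3.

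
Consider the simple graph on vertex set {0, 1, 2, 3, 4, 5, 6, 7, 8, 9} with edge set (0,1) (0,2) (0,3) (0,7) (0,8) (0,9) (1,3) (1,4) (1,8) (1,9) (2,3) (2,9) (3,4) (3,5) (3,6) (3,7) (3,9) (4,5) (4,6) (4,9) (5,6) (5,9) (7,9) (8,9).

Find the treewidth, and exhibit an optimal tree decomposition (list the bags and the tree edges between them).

Each bag holds 4 vertices, so the decomposition has width 3, which upper-bounds the treewidth. On the other hand G contains the 4-clique {0, 1, 8, 9}. A clique must lie in a single bag of any decomposition, so no decomposition can have width below 3. Combining the bounds, tw(G) = 3.

Treewidth 3.
Bags: B1 = {0, 1, 3, 9}  B2 = {0, 1, 8, 9}  B3 = {0, 3, 7, 9}  B4 = {1, 3, 4, 9}  B5 = {3, 4, 5, 9}  B6 = {0, 2, 3, 9}  B7 = {3, 4, 5, 6}
Tree: B1–B2, B1–B3, B1–B4, B4–B5, B3–B6, B5–B7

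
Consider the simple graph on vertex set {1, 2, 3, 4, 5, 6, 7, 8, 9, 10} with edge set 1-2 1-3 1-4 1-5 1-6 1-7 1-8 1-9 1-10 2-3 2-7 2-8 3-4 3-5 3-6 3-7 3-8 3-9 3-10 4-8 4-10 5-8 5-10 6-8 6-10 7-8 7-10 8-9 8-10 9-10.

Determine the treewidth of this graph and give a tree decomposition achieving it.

The largest bag has 5 vertices, giving width 4; this decomposition certifies tw(G) ≤ 4. For the lower bound, the 5 vertices {1, 2, 3, 7, 8} are pairwise adjacent, and any tree decomposition puts a clique entirely inside one bag — forcing width ≥ 4. The upper and lower bounds meet at 4, so that is the treewidth.

Treewidth 4.
One optimal decomposition is:
Bags: B1 = {1, 3, 7, 8, 10}  B2 = {1, 3, 6, 8, 10}  B3 = {1, 2, 3, 7, 8}  B4 = {1, 3, 8, 9, 10}  B5 = {1, 3, 4, 8, 10}  B6 = {1, 3, 5, 8, 10}
Tree: B1–B2, B1–B3, B2–B4, B1–B5, B1–B6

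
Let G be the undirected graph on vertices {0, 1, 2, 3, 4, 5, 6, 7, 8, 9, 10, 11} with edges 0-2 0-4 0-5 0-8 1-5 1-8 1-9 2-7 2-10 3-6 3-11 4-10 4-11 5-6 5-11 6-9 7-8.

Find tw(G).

A width-3 tree decomposition is:
Bags: B1 = {2, 7, 8, 10}  B2 = {0, 2, 8, 10}  B3 = {0, 4, 8, 10}  B4 = {0, 1, 4, 8}  B5 = {0, 1, 4, 5}  B6 = {1, 4, 5, 11}  B7 = {1, 5, 9, 11}  B8 = {5, 6, 9, 11}  B9 = {3, 6, 9, 11}
Tree: B1–B2, B2–B3, B3–B4, B4–B5, B5–B6, B6–B7, B7–B8, B8–B9
The largest bag has 4 vertices, giving width 3; this decomposition certifies tw(G) ≤ 3. For the lower bound: the 4 vertex sets {2,7,10}, {8}, {0}, {1,4,5,11} are disjoint, each induces a connected subgraph, and every pair is joined by at least one edge of G. Contracting each set to a single vertex therefore yields K_{4} as a minor, and since treewidth is minor-monotone, tw(G) ≥ tw(K_{4}) = 3. Therefore the treewidth is 3.

3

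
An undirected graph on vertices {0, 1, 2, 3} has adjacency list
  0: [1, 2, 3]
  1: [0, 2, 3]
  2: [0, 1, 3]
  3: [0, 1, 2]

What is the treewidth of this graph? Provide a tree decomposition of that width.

Treewidth 3.
One optimal decomposition is:
Bags: B1 = {0, 1, 2, 3}
Tree: (single bag)

A single bag containing all 4 vertices is trivially a valid decomposition of width 3. Conversely, {0, 1, 2, 3} is a clique of size 4, and the vertices of any clique must share a bag in every tree decomposition; so some bag has ≥ 4 vertices and tw(G) ≥ 3. The upper and lower bounds meet at 3, so that is the treewidth.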